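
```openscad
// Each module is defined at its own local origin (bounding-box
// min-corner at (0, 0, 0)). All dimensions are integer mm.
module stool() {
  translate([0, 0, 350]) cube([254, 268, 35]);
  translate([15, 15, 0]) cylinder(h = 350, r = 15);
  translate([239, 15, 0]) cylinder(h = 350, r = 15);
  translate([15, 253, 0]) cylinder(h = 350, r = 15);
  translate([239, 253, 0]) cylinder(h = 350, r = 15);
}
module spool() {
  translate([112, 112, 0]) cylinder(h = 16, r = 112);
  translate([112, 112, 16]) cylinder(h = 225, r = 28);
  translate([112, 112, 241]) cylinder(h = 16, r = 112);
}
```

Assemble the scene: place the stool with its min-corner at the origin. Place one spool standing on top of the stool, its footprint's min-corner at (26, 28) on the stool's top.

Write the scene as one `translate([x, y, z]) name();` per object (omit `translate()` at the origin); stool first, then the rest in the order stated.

stool();
translate([26, 28, 385]) spool();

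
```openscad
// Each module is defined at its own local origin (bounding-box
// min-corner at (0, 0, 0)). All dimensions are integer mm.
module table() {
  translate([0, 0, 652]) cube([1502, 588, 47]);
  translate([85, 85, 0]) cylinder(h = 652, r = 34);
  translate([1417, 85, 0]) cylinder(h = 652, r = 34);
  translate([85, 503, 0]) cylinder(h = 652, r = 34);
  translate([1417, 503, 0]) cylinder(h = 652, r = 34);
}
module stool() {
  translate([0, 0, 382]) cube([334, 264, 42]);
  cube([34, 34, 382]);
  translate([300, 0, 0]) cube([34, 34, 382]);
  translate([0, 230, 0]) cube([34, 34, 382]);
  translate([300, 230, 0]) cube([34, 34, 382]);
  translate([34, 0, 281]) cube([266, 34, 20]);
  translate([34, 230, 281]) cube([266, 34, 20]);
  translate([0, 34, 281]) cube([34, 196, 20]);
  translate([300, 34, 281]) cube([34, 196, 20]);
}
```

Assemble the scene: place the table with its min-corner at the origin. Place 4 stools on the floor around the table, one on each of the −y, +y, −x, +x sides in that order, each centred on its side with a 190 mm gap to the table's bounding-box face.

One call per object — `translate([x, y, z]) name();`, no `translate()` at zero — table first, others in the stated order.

table();
translate([584, -454, 0]) stool();
translate([584, 778, 0]) stool();
translate([-524, 162, 0]) stool();
translate([1692, 162, 0]) stool();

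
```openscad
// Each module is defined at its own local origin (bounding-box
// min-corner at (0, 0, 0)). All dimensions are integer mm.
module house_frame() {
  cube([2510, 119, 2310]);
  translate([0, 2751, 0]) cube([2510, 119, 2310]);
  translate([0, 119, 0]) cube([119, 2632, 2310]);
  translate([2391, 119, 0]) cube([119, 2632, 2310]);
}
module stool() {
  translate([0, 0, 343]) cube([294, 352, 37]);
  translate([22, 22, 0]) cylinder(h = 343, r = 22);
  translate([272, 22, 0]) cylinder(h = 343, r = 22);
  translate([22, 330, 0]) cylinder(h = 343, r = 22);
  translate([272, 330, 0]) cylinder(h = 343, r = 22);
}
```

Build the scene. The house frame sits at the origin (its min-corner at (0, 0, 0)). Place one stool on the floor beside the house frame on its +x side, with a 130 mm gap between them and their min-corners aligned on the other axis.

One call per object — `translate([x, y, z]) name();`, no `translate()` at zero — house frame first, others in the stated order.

house_frame();
translate([2640, 0, 0]) stool();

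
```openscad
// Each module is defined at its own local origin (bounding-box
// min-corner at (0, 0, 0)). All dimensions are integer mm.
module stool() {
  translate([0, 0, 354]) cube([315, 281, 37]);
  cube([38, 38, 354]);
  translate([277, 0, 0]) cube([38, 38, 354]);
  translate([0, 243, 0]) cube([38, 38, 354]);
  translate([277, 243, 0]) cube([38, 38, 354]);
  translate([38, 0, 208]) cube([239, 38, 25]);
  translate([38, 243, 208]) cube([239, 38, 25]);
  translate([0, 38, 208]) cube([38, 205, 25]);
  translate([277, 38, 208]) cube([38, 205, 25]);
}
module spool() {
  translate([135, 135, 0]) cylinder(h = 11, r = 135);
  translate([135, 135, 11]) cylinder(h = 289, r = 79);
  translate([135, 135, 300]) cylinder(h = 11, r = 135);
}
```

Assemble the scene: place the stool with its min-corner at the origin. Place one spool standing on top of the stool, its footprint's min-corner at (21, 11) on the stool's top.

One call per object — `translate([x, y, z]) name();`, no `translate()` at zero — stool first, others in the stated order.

stool();
translate([21, 11, 391]) spool();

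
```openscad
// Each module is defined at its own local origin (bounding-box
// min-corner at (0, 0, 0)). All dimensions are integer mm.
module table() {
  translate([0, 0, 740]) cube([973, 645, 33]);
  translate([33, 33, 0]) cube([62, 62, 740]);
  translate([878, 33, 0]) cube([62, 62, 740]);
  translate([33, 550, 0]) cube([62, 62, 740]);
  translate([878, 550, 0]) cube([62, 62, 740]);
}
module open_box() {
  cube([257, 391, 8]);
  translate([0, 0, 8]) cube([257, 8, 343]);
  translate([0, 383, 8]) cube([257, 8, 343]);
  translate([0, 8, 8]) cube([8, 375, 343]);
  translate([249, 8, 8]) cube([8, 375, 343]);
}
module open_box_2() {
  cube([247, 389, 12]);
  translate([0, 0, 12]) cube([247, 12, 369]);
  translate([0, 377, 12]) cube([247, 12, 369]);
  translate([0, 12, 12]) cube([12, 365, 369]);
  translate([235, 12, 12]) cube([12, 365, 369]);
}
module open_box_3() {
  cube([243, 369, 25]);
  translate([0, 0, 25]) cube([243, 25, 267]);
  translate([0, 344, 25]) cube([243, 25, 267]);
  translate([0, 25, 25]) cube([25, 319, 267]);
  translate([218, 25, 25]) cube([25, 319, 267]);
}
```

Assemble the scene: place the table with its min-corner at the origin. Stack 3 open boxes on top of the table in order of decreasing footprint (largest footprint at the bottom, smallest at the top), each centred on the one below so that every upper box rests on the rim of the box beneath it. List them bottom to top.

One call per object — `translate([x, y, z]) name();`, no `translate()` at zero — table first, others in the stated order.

table();
translate([358, 127, 773]) open_box();
translate([363, 128, 1124]) open_box_2();
translate([365, 138, 1505]) open_box_3();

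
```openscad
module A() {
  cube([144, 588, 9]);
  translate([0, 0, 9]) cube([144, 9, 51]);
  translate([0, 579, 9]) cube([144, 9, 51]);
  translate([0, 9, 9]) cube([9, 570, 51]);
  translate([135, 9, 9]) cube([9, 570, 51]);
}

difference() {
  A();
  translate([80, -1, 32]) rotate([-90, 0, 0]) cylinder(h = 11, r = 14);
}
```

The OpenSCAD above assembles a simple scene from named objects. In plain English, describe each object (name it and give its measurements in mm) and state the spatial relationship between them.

A is an open-topped rectangular box: outside dimensions 144×588×60 mm, with a uniform wall and base thickness of 9 mm. The base is a full 144×588 slab on the floor; four walls sit on top of the base. The front and back walls (the −y and +y sides) span the full width; the two side walls fit between them.

The open box has a circular hole of radius 14 mm through its front wall, centred at (x = 80, z = 32).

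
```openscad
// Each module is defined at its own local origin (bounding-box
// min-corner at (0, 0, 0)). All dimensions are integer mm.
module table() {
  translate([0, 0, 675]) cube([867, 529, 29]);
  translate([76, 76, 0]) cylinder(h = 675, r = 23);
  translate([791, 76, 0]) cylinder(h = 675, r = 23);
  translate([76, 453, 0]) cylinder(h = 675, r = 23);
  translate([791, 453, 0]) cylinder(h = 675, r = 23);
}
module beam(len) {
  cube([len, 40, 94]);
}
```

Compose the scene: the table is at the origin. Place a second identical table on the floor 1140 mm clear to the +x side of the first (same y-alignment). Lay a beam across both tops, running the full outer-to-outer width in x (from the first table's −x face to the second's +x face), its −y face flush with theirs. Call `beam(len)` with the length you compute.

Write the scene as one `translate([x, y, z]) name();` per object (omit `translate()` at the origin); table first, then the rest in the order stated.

table();
translate([2007, 0, 0]) table();
translate([0, 0, 704]) beam(2874);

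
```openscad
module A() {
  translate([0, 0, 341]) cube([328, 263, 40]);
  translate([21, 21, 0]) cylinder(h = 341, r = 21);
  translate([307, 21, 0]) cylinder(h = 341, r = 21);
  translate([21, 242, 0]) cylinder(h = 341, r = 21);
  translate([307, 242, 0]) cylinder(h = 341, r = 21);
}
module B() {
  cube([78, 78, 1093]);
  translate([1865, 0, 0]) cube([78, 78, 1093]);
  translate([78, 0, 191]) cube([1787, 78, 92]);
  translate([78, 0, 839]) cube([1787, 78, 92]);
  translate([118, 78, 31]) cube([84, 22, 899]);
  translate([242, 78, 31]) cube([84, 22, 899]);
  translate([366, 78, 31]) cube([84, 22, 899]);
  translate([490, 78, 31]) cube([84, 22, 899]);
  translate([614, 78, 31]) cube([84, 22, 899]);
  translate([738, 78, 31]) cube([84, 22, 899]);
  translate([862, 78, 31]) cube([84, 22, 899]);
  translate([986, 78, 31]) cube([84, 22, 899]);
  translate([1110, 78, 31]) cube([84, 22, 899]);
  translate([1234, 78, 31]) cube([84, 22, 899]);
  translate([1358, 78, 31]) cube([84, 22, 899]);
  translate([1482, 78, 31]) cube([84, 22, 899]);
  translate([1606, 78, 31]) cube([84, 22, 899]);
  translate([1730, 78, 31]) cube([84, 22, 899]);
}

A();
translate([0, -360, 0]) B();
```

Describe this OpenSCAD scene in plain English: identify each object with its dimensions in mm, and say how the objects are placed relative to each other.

A is a four-legged stool. The seat is a 328×263×40 mm slab whose top surface is at z = 381 mm; four round legs, each 42 mm in diameter, run from the floor (z = 0) to the underside of the seat, each leg's axis is inset half a diameter from the nearest pair of seat edges (so the leg's bounding box is flush with the corner).

B is a fence section. Two 78×78 mm posts, 1093 mm tall, stand on the floor with a clear span of 1787 mm between their inner faces. Two horizontal rails of 78×92 mm section span the gap between the posts with their undersides at z = 191 mm and z = 839 mm, flush with the posts' −y face. 14 pickets, each 84 mm wide, 22 mm thick and 899 mm tall, are fixed to the +y face of the rails with their bottoms at z = 31 mm, evenly spaced across the span with equal gaps (rounded down to the nearest mm) at the −x end and between each pair — any rounding remainder accumulates at the +x end.

The fence section is on the floor beside the stool on its −y side.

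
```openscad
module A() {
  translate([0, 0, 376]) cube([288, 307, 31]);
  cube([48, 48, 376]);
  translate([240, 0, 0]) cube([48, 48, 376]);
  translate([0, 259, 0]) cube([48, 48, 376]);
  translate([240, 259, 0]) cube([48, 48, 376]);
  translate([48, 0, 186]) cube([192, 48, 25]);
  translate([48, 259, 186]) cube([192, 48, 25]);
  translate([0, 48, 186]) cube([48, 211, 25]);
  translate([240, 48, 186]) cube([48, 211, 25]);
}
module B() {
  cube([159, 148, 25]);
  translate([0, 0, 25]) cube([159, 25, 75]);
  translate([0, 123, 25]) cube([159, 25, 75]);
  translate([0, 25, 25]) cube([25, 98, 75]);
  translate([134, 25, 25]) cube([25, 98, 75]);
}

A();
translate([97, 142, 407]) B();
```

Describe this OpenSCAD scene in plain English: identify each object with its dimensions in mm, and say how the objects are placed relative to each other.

A is a four-legged stool. The seat is 288×307 mm, 31 mm thick, top at z = 407 mm. It stands on four square legs, each 48×48 mm in cross-section, from z = 0 to the seat underside, each flush with a corner of the seat. Four stretchers, 48 mm wide and 25 mm tall, connect adjacent legs with their undersides at z = 186 mm, each running between the inner faces of the legs it joins and aligned with the legs' outer faces on the other axis.

B is an open-topped rectangular box: outside dimensions 159×148×100 mm, with a uniform wall and base thickness of 25 mm. The base is a full 159×148 slab on the floor; four walls sit on top of the base. The front and back walls (the −y and +y sides) span the full width; the two side walls fit between them.

The open box is on top of the stool.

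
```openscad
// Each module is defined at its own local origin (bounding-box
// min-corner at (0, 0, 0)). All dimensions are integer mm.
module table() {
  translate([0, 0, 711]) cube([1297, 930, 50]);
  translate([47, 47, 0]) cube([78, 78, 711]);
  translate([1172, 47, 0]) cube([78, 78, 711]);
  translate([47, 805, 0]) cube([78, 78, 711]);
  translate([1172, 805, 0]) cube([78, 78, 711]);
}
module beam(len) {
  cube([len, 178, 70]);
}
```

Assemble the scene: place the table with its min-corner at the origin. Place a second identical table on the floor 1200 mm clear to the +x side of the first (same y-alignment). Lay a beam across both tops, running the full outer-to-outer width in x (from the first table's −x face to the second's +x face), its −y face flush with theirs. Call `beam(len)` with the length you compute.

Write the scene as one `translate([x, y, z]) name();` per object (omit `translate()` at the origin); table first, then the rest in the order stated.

table();
translate([2497, 0, 0]) table();
translate([0, 0, 761]) beam(3794);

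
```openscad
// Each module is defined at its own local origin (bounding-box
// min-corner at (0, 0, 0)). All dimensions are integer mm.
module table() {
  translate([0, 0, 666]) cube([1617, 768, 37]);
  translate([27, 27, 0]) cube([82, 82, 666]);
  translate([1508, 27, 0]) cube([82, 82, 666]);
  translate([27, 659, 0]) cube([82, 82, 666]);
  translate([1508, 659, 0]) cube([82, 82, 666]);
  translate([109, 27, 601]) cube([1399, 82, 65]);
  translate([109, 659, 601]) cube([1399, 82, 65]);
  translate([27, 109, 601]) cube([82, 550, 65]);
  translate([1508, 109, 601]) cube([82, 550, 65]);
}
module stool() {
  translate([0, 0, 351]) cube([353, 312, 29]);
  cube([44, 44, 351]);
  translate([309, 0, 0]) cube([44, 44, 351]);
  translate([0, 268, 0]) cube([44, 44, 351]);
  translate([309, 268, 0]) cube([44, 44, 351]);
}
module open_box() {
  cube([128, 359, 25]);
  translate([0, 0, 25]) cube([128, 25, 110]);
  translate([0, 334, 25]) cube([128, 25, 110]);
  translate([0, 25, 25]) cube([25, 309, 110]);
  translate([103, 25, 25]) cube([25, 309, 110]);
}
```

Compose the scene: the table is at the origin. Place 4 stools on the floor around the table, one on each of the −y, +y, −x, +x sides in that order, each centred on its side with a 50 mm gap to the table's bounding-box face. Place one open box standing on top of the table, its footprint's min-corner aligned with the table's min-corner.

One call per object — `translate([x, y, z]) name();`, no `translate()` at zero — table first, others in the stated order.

table();
translate([632, -362, 0]) stool();
translate([632, 818, 0]) stool();
translate([-403, 228, 0]) stool();
translate([1667, 228, 0]) stool();
translate([0, 0, 703]) open_box();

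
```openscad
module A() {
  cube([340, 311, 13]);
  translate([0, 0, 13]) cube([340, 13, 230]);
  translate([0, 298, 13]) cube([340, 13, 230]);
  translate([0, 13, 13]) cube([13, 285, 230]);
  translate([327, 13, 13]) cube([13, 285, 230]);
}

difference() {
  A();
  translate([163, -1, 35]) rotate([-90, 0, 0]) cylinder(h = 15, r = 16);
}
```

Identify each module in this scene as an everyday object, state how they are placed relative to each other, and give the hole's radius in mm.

The subtracted cylinder has r = 16 mm.

A is an open box. The open box has a circular hole through its front wall. The hole's radius is 16 mm.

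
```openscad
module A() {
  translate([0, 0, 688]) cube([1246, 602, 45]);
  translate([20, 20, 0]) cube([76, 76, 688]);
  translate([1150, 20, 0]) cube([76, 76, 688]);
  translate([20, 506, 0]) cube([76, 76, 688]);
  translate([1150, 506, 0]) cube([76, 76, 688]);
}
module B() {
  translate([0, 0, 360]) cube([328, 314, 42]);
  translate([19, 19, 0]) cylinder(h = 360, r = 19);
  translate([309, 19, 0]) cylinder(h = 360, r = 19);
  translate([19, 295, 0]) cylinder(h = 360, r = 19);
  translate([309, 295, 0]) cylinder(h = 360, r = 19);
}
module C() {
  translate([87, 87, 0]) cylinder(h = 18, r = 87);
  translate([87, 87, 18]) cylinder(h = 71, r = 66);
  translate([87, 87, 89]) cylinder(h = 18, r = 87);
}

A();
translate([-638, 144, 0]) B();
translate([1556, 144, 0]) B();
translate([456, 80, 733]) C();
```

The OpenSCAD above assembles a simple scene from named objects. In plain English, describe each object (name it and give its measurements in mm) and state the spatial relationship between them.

A is a rectangular dining table. The top is 1246×602×45 mm with its upper surface at z = 733 mm. It stands on four 76×76 mm square legs, each inset 20 mm from the nearest pair of top edges, running from the floor to the underside of the top.

B is a four-legged stool. The seat is a 328×314×42 mm slab whose top surface is at z = 402 mm; four round legs, each 38 mm in diameter, run from the floor (z = 0) to the underside of the seat, each leg's axis is inset half a diameter from the nearest pair of seat edges (so the leg's bounding box is flush with the corner).

C is a spool: two coaxial disc flanges of radius 87 mm and thickness 18 mm, joined by a core cylinder of radius 66 mm and height 71 mm. The lower flange rests on z = 0 and the three cylinders share a vertical axis.

Two stools sit around the table at the −x, +x sides. The spool is on top of the table.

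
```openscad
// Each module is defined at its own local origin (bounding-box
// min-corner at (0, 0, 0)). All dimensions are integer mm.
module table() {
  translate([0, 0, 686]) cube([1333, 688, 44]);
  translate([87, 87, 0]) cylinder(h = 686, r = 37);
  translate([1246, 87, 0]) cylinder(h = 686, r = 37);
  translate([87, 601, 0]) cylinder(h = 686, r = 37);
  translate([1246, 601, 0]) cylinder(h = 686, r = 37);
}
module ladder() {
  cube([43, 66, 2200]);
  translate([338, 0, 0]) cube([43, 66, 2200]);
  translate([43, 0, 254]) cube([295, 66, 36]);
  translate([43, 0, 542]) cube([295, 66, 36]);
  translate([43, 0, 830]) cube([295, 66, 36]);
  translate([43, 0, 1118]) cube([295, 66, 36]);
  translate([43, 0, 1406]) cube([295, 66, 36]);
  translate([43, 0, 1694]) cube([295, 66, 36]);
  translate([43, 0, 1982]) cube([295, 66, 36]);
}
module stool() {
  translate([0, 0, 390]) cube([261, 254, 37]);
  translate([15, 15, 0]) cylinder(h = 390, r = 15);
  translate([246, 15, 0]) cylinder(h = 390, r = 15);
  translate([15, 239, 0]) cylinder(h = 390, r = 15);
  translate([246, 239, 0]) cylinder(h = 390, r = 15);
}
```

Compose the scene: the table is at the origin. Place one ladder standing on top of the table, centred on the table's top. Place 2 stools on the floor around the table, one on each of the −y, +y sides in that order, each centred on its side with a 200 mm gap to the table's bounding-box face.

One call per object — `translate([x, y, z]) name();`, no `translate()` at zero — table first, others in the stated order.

table();
translate([476, 311, 730]) ladder();
translate([536, -454, 0]) stool();
translate([536, 888, 0]) stool();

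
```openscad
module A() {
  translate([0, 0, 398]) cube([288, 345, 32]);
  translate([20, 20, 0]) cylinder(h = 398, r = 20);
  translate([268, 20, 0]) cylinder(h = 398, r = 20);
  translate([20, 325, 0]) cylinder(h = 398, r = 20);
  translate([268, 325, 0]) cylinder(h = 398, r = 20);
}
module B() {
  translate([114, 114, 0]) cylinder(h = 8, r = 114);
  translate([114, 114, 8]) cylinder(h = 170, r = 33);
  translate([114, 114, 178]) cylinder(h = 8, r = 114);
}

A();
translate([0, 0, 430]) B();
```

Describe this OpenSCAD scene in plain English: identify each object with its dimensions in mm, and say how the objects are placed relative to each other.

A is a four-legged stool. The seat is a 288×345×32 mm slab whose top surface is at z = 430 mm; four round legs, each 40 mm in diameter, run from the floor (z = 0) to the underside of the seat, each leg's axis is inset half a diameter from the nearest pair of seat edges (so the leg's bounding box is flush with the corner).

B is a spool: two coaxial disc flanges of radius 114 mm and thickness 8 mm, joined by a core cylinder of radius 33 mm and height 170 mm. The lower flange rests on z = 0 and the three cylinders share a vertical axis.

The spool is on top of the stool.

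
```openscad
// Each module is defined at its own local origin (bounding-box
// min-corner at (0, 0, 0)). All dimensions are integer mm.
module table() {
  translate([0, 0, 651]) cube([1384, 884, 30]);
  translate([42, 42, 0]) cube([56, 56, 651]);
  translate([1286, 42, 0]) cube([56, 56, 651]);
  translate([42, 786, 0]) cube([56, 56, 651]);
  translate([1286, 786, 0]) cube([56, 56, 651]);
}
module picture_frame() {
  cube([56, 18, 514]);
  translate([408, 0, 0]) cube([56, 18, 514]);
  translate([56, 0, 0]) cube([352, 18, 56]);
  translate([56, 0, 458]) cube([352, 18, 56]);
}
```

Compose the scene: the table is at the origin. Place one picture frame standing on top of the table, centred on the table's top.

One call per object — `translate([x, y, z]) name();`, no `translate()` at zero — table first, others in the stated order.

table();
translate([460, 433, 681]) picture_frame();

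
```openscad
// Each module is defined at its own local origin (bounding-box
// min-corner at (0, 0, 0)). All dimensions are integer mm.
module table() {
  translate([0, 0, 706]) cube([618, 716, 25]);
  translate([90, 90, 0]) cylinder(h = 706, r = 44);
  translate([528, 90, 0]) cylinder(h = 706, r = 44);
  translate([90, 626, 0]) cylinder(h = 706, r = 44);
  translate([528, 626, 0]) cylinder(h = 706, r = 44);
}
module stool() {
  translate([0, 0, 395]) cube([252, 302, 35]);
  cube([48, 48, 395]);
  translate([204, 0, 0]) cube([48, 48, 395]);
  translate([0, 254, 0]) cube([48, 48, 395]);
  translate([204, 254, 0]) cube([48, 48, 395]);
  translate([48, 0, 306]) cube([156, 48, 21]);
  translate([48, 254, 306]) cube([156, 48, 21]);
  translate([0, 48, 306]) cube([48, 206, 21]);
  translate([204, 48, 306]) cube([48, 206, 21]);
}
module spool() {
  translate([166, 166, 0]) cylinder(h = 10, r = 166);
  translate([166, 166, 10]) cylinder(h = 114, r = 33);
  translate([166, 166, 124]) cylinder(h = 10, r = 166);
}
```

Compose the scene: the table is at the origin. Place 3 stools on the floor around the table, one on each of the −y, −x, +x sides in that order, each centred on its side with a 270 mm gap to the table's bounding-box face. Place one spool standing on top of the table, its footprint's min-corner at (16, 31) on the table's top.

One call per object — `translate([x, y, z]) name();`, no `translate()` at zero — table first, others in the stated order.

table();
translate([183, -572, 0]) stool();
translate([-522, 207, 0]) stool();
translate([888, 207, 0]) stool();
translate([16, 31, 731]) spool();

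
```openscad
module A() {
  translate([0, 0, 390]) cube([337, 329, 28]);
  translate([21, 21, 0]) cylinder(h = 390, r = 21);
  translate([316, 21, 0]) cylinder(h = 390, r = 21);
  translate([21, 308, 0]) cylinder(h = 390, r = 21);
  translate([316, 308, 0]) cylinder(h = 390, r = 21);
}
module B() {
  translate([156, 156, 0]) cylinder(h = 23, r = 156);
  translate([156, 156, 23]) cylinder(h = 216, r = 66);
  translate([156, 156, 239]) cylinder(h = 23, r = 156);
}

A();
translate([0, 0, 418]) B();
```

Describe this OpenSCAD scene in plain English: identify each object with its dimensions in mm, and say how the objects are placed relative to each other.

A is a four-legged stool. The seat is 337×329 mm, 28 mm thick, top at z = 418 mm. It stands on four round legs, each 42 mm in diameter, from z = 0 to the seat underside, each leg's axis is inset half a diameter from the nearest pair of seat edges (so the leg's bounding box is flush with the corner).

B is a spool: two coaxial disc flanges of radius 156 mm and thickness 23 mm, joined by a core cylinder of radius 66 mm and height 216 mm. The lower flange rests on z = 0 and the three cylinders share a vertical axis.

The spool is on top of the stool.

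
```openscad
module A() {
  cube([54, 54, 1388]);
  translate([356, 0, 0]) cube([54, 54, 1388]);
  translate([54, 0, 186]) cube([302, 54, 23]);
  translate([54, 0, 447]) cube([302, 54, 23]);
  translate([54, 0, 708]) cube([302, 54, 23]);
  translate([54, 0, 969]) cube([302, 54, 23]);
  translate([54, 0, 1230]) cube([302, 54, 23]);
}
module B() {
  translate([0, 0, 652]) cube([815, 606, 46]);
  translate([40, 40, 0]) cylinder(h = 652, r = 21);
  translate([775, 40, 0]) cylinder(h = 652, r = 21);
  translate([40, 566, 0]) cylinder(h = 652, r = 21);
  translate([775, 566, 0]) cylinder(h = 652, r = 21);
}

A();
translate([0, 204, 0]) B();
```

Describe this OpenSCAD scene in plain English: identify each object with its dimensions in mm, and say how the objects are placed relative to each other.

A is a wooden ladder with two side rails of 54×54 mm section and 1388 mm height, set 410 mm apart overall. Between them run 5 rectangular rungs (54 mm deep, 23 mm thick), front faces flush with the rails' −y face. The bottom of the first rung is 186 mm above the floor and each subsequent rung is 261 mm higher than the one below.

B is a table: top 815 mm (x) × 606 mm (y), 46 mm thick, upper face at z = 698 mm, on four round legs of 42 mm diameter, each leg's bounding box inset 19 mm from the nearest pair of top edges, running from z = 0 to the bottom of the top.

The table is on the floor beside the ladder on its +y side.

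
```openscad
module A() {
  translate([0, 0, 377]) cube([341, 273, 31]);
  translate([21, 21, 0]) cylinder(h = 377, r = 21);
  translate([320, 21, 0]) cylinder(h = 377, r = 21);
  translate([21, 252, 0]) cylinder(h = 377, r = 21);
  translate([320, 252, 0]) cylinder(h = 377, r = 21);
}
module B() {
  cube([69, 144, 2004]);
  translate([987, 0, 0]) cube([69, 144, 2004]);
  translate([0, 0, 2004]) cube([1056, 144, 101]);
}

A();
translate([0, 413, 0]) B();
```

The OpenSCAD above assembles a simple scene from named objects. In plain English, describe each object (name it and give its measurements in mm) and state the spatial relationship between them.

A is a simple wooden stool: a rectangular seat 341 mm (x) by 273 mm (y), 31 mm thick, top face at z = 408 mm, on four round legs, each 42 mm in diameter. The legs rest on z = 0, each leg's axis is inset half a diameter from the nearest pair of seat edges (so the leg's bounding box is flush with the corner).

B is a rectangular door frame: two vertical jambs of 69×144 mm section, 2004 mm tall, with a clear opening 918 mm wide between their inner faces. A header 101 mm tall and 144 mm deep lies on top of the jambs and spans the full outside width.

The door frame is on the floor beside the stool on its +y side.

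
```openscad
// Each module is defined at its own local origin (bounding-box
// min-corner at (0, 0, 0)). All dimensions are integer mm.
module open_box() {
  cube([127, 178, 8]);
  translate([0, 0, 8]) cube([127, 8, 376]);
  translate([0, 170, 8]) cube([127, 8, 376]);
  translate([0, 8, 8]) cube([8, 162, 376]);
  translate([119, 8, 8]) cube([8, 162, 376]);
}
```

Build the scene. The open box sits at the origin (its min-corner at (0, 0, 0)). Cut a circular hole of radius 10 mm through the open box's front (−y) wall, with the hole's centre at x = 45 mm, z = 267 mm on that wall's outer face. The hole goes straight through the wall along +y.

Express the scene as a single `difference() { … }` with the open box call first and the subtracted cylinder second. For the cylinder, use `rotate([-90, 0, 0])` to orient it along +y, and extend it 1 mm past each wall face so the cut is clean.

difference() {
  open_box();
  translate([45, -1, 267]) rotate([-90, 0, 0]) cylinder(h = 10, r = 10);
}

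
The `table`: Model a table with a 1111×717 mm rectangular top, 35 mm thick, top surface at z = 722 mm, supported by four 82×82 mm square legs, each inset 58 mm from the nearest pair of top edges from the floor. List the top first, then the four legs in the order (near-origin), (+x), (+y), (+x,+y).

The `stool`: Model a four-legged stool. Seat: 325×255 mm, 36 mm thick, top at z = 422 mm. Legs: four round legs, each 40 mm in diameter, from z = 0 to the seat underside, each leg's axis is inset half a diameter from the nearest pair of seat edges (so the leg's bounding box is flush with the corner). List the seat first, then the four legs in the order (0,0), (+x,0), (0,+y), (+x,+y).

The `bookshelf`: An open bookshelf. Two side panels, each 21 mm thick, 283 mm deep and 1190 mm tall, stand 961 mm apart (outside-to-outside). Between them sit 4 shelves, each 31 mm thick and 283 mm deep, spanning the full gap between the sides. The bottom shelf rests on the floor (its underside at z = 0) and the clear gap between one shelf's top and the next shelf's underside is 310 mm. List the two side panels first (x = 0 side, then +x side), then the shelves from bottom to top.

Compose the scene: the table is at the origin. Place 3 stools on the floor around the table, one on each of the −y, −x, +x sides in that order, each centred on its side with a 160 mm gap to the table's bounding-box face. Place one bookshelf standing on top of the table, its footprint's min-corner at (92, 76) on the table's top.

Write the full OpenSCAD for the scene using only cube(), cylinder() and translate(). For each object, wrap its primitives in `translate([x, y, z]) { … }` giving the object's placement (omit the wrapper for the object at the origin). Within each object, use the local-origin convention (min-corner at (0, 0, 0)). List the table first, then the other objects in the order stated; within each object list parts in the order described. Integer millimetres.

translate([0, 0, 687]) cube([1111, 717, 35]);
translate([58, 58, 0]) cube([82, 82, 687]);
translate([971, 58, 0]) cube([82, 82, 687]);
translate([58, 577, 0]) cube([82, 82, 687]);
translate([971, 577, 0]) cube([82, 82, 687]);
translate([393, -415, 0]) {
  translate([0, 0, 386]) cube([325, 255, 36]);
  translate([20, 20, 0]) cylinder(h = 386, r = 20);
  translate([305, 20, 0]) cylinder(h = 386, r = 20);
  translate([20, 235, 0]) cylinder(h = 386, r = 20);
  translate([305, 235, 0]) cylinder(h = 386, r = 20);
}
translate([-485, 231, 0]) {
  translate([0, 0, 386]) cube([325, 255, 36]);
  translate([20, 20, 0]) cylinder(h = 386, r = 20);
  translate([305, 20, 0]) cylinder(h = 386, r = 20);
  translate([20, 235, 0]) cylinder(h = 386, r = 20);
  translate([305, 235, 0]) cylinder(h = 386, r = 20);
}
translate([1271, 231, 0]) {
  translate([0, 0, 386]) cube([325, 255, 36]);
  translate([20, 20, 0]) cylinder(h = 386, r = 20);
  translate([305, 20, 0]) cylinder(h = 386, r = 20);
  translate([20, 235, 0]) cylinder(h = 386, r = 20);
  translate([305, 235, 0]) cylinder(h = 386, r = 20);
}
translate([92, 76, 722]) {
  cube([21, 283, 1190]);
  translate([940, 0, 0]) cube([21, 283, 1190]);
  translate([21, 0, 0]) cube([919, 283, 31]);
  translate([21, 0, 341]) cube([919, 283, 31]);
  translate([21, 0, 682]) cube([919, 283, 31]);
  translate([21, 0, 1023]) cube([919, 283, 31]);
}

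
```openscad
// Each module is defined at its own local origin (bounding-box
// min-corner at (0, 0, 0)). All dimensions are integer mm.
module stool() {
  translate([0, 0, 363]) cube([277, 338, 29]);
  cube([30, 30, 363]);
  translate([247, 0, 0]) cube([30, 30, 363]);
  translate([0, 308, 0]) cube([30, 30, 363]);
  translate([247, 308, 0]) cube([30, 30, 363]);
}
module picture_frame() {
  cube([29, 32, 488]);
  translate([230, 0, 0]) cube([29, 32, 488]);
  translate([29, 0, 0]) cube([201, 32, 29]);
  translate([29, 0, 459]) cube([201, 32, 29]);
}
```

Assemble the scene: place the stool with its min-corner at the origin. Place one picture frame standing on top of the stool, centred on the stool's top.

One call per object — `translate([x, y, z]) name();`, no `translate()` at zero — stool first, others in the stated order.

stool();
translate([9, 153, 392]) picture_frame();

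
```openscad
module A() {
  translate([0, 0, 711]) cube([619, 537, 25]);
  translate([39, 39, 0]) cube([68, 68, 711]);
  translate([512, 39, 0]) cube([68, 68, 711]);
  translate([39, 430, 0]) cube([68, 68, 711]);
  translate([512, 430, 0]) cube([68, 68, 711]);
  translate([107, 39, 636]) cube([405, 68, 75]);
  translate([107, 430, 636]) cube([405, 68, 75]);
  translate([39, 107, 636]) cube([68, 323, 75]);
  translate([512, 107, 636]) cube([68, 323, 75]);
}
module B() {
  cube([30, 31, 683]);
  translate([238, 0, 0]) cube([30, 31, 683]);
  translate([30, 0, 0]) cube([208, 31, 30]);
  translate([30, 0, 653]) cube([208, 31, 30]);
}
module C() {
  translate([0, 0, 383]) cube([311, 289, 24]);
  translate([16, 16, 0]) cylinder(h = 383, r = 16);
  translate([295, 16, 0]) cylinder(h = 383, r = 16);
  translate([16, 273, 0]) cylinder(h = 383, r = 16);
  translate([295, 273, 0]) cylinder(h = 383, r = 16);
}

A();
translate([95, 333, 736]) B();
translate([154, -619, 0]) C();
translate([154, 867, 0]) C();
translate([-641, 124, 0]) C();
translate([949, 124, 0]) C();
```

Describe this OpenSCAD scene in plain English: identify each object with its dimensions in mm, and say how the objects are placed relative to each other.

A is a rectangular dining table. The top is 619×537×25 mm with its upper surface at z = 736 mm. It stands on four 68×68 mm square legs, each inset 39 mm from the nearest pair of top edges, running from the floor to the underside of the top. Four apron rails, 68 mm thick and 75 mm tall, run between adjacent legs with their top edges flush with the underside of the top and their outer faces flush with the legs' outer faces.

B is a picture frame with a 208×623 mm rectangular opening (x by z) and a uniform 30 mm border on every side. Frame depth is 31 mm along y. It is built from two vertical stiles running the full outside height and two horizontal rails spanning the gap between the stiles.

C is a four-legged stool. The seat is 311×289 mm, 24 mm thick, top at z = 407 mm. It stands on four round legs, each 32 mm in diameter, from z = 0 to the seat underside, each leg's axis is inset half a diameter from the nearest pair of seat edges (so the leg's bounding box is flush with the corner).

The picture frame is on top of the table. Four stools sit around the table at the −y, +y, −x, +x sides.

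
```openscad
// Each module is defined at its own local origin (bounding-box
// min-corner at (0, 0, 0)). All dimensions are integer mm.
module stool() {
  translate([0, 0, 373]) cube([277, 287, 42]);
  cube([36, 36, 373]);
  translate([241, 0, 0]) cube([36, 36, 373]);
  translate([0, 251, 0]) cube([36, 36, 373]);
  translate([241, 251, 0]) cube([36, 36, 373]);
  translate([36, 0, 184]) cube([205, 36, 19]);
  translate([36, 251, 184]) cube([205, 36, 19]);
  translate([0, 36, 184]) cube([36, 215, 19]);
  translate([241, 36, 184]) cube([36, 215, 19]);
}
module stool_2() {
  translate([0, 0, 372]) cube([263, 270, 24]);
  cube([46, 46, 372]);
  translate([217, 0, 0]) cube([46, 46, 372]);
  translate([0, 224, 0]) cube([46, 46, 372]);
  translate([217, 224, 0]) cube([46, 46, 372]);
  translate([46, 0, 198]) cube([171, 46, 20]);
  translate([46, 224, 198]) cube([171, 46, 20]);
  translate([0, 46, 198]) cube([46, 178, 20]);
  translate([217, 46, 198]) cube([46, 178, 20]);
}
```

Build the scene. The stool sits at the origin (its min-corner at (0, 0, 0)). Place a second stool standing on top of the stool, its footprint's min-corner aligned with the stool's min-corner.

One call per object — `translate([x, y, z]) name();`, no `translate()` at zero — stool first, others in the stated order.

stool();
translate([0, 0, 415]) stool_2();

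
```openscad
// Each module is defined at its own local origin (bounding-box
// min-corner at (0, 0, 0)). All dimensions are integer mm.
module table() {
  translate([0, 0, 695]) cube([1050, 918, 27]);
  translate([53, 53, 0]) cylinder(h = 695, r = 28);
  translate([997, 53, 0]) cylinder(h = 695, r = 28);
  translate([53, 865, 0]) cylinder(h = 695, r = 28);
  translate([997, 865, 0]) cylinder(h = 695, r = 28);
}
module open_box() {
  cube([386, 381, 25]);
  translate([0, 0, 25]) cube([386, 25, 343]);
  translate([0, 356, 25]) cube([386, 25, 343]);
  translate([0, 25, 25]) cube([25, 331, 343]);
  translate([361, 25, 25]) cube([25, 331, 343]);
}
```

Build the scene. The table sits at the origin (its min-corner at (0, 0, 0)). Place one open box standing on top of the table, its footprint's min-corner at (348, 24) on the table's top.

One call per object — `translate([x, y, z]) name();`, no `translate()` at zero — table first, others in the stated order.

table();
translate([348, 24, 722]) open_box();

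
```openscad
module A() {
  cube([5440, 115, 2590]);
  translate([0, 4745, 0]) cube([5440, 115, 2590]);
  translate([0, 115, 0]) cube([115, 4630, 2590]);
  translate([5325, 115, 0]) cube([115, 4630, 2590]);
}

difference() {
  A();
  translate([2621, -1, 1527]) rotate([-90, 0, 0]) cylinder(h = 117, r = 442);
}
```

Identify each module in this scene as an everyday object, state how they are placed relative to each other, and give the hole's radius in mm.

The subtracted cylinder has r = 442 mm.

A is a house frame. The house frame has a circular hole through its front wall. The hole's radius is 442 mm.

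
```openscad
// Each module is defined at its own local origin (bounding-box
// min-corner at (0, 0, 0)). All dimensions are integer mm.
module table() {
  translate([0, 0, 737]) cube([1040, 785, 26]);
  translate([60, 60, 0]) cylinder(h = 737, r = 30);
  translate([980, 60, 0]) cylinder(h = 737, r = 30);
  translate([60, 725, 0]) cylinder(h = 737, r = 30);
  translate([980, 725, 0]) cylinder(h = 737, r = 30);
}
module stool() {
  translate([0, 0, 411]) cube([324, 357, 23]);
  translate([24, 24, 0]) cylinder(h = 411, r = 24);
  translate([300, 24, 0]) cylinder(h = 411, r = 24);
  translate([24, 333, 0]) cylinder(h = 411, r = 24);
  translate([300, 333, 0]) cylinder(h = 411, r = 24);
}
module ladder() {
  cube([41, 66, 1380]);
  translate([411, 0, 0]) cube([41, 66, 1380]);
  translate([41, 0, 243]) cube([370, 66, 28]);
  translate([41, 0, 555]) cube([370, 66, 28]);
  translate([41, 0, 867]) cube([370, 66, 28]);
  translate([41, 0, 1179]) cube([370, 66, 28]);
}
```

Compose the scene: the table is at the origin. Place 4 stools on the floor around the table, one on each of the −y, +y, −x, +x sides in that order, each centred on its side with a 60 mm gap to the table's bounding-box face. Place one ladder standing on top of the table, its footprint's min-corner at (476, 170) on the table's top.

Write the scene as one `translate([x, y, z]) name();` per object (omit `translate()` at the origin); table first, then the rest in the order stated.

table();
translate([358, -417, 0]) stool();
translate([358, 845, 0]) stool();
translate([-384, 214, 0]) stool();
translate([1100, 214, 0]) stool();
translate([476, 170, 763]) ladder();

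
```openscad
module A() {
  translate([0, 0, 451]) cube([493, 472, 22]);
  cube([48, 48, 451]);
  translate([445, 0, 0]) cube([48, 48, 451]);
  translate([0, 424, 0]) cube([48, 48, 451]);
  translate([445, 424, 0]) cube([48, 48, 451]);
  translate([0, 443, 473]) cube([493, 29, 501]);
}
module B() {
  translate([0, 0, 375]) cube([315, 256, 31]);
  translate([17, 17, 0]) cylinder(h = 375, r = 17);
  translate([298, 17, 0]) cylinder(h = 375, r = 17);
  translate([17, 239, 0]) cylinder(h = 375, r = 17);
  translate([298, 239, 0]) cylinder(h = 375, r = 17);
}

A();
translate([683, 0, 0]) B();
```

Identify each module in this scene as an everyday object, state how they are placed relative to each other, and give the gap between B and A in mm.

A is a chair. B is a stool. The stool is on the floor beside the chair on its +x side. The gap between the stool and the chair is 190 mm.

The stool's nearest face is 190 mm from the chair's +x face.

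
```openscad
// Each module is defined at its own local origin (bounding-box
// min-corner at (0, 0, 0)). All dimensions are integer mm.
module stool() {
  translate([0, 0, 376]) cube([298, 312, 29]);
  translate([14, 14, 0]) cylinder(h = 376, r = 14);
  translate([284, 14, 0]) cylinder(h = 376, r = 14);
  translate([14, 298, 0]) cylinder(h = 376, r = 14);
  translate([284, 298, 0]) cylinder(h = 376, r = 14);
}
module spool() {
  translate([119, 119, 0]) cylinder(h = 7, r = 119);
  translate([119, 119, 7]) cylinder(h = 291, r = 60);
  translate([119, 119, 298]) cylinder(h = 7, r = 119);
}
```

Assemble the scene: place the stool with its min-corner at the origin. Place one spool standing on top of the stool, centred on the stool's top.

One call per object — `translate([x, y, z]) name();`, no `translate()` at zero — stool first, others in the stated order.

stool();
translate([30, 37, 405]) spool();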